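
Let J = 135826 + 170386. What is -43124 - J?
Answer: -349336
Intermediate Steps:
J = 306212
-43124 - J = -43124 - 1*306212 = -43124 - 306212 = -349336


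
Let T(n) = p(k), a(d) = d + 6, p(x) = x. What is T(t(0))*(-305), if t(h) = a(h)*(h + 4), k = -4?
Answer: 1220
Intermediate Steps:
a(d) = 6 + d
t(h) = (4 + h)*(6 + h) (t(h) = (6 + h)*(h + 4) = (6 + h)*(4 + h) = (4 + h)*(6 + h))
T(n) = -4
T(t(0))*(-305) = -4*(-305) = 1220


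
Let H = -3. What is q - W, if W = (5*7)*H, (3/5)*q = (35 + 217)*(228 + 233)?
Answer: 193725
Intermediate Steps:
q = 193620 (q = 5*((35 + 217)*(228 + 233))/3 = 5*(252*461)/3 = (5/3)*116172 = 193620)
W = -105 (W = (5*7)*(-3) = 35*(-3) = -105)
q - W = 193620 - 1*(-105) = 193620 + 105 = 193725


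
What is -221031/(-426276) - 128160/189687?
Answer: -470549069/2994778356 ≈ -0.15712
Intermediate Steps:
-221031/(-426276) - 128160/189687 = -221031*(-1/426276) - 128160*1/189687 = 24559/47364 - 42720/63229 = -470549069/2994778356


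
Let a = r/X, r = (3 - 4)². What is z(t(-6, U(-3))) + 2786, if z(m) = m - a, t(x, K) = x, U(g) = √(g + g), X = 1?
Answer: 2779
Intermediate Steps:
r = 1 (r = (-1)² = 1)
U(g) = √2*√g (U(g) = √(2*g) = √2*√g)
a = 1 (a = 1/1 = 1*1 = 1)
z(m) = -1 + m (z(m) = m - 1*1 = m - 1 = -1 + m)
z(t(-6, U(-3))) + 2786 = (-1 - 6) + 2786 = -7 + 2786 = 2779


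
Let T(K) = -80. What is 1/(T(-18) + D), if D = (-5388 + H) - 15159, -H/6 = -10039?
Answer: 1/39607 ≈ 2.5248e-5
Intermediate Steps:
H = 60234 (H = -6*(-10039) = 60234)
D = 39687 (D = (-5388 + 60234) - 15159 = 54846 - 15159 = 39687)
1/(T(-18) + D) = 1/(-80 + 39687) = 1/39607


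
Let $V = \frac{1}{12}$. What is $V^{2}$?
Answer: $\frac{1}{144} \approx 0.0069444$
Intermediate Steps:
$V = \frac{1}{12} \approx 0.083333$
$V^{2} = \left(\frac{1}{12}\right)^{2} = \frac{1}{144}$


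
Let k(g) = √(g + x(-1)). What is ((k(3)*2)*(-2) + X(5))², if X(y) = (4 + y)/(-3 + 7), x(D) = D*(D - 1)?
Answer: 1361/16 - 18*√5 ≈ 44.813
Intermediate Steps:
x(D) = D*(-1 + D)
X(y) = 1 + y/4 (X(y) = (4 + y)/4 = (4 + y)*(¼) = 1 + y/4)
k(g) = √(2 + g) (k(g) = √(g - (-1 - 1)) = √(g - 1*(-2)) = √(g + 2) = √(2 + g))
((k(3)*2)*(-2) + X(5))² = ((√(2 + 3)*2)*(-2) + (1 + (¼)*5))² = ((√5*2)*(-2) + (1 + 5/4))² = ((2*√5)*(-2) + 9/4)² = (-4*√5 + 9/4)² = (9/4 - 4*√5)²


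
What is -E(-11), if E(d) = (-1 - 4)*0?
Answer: 0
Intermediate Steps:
E(d) = 0 (E(d) = -5*0 = 0)
-E(-11) = -1*0 = 0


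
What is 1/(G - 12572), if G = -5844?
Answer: -1/18416 ≈ -5.4301e-5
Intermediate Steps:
1/(G - 12572) = 1/(-5844 - 12572) = 1/(-18416) = -1/18416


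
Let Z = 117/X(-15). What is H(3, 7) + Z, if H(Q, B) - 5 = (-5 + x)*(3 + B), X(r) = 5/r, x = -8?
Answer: -476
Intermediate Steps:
H(Q, B) = -34 - 13*B (H(Q, B) = 5 + (-5 - 8)*(3 + B) = 5 - 13*(3 + B) = 5 + (-39 - 13*B) = -34 - 13*B)
Z = -351 (Z = 117/((5/(-15))) = 117/((5*(-1/15))) = 117/(-⅓) = 117*(-3) = -351)
H(3, 7) + Z = (-34 - 13*7) - 351 = (-34 - 91) - 351 = -125 - 351 = -476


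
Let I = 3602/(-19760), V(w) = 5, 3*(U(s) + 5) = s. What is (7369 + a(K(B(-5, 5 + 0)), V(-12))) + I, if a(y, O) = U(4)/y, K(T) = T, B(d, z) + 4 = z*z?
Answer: 4586538217/622440 ≈ 7368.6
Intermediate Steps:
U(s) = -5 + s/3
B(d, z) = -4 + z² (B(d, z) = -4 + z*z = -4 + z²)
a(y, O) = -11/(3*y) (a(y, O) = (-5 + (⅓)*4)/y = (-5 + 4/3)/y = -11/(3*y))
I = -1801/9880 (I = 3602*(-1/19760) = -1801/9880 ≈ -0.18229)
(7369 + a(K(B(-5, 5 + 0)), V(-12))) + I = (7369 - 11/(3*(-4 + (5 + 0)²))) - 1801/9880 = (7369 - 11/(3*(-4 + 5²))) - 1801/9880 = (7369 - 11/(3*(-4 + 25))) - 1801/9880 = (7369 - 11/3/21) - 1801/9880 = (7369 - 11/3*1/21) - 1801/9880 = (7369 - 11/63) - 1801/9880 = 464236/63 - 1801/9880 = 4586538217/622440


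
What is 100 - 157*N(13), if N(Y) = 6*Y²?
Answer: -159098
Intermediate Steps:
100 - 157*N(13) = 100 - 942*13² = 100 - 942*169 = 100 - 157*1014 = 100 - 159198 = -159098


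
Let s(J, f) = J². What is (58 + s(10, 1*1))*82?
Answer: 12956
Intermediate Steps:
(58 + s(10, 1*1))*82 = (58 + 10²)*82 = (58 + 100)*82 = 158*82 = 12956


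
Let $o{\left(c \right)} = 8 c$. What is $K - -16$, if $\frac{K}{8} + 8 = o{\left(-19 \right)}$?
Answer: $-1264$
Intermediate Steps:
$K = -1280$ ($K = -64 + 8 \cdot 8 \left(-19\right) = -64 + 8 \left(-152\right) = -64 - 1216 = -1280$)
$K - -16 = -1280 - -16 = -1280 + 16 = -1264$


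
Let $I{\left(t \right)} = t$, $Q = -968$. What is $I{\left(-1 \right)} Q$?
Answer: $968$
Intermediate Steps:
$I{\left(-1 \right)} Q = \left(-1\right) \left(-968\right) = 968$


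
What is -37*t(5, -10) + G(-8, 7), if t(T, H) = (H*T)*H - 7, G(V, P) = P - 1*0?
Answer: -18234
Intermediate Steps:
G(V, P) = P (G(V, P) = P + 0 = P)
t(T, H) = -7 + T*H² (t(T, H) = T*H² - 7 = -7 + T*H²)
-37*t(5, -10) + G(-8, 7) = -37*(-7 + 5*(-10)²) + 7 = -37*(-7 + 5*100) + 7 = -37*(-7 + 500) + 7 = -37*493 + 7 = -18241 + 7 = -18234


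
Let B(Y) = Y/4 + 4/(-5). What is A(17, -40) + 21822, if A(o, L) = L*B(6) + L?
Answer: 21754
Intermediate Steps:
B(Y) = -⅘ + Y/4 (B(Y) = Y*(¼) + 4*(-⅕) = Y/4 - ⅘ = -⅘ + Y/4)
A(o, L) = 17*L/10 (A(o, L) = L*(-⅘ + (¼)*6) + L = L*(-⅘ + 3/2) + L = L*(7/10) + L = 7*L/10 + L = 17*L/10)
A(17, -40) + 21822 = (17/10)*(-40) + 21822 = -68 + 21822 = 21754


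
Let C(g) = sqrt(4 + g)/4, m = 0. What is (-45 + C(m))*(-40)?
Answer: 1780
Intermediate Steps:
C(g) = sqrt(4 + g)/4 (C(g) = sqrt(4 + g)*(1/4) = sqrt(4 + g)/4)
(-45 + C(m))*(-40) = (-45 + sqrt(4 + 0)/4)*(-40) = (-45 + sqrt(4)/4)*(-40) = (-45 + (1/4)*2)*(-40) = (-45 + 1/2)*(-40) = -89/2*(-40) = 1780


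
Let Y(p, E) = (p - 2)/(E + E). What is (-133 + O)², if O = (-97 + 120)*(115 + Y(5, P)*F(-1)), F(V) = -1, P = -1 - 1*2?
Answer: 25472209/4 ≈ 6.3680e+6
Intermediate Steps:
P = -3 (P = -1 - 2 = -3)
Y(p, E) = (-2 + p)/(2*E) (Y(p, E) = (-2 + p)/((2*E)) = (-2 + p)*(1/(2*E)) = (-2 + p)/(2*E))
O = 5313/2 (O = (-97 + 120)*(115 + ((½)*(-2 + 5)/(-3))*(-1)) = 23*(115 + ((½)*(-⅓)*3)*(-1)) = 23*(115 - ½*(-1)) = 23*(115 + ½) = 23*(231/2) = 5313/2 ≈ 2656.5)
(-133 + O)² = (-133 + 5313/2)² = (5047/2)² = 25472209/4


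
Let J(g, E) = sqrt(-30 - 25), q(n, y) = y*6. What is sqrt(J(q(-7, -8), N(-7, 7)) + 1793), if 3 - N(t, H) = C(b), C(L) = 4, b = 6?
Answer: sqrt(1793 + I*sqrt(55)) ≈ 42.344 + 0.08757*I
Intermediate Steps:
q(n, y) = 6*y
N(t, H) = -1 (N(t, H) = 3 - 1*4 = 3 - 4 = -1)
J(g, E) = I*sqrt(55) (J(g, E) = sqrt(-55) = I*sqrt(55))
sqrt(J(q(-7, -8), N(-7, 7)) + 1793) = sqrt(I*sqrt(55) + 1793) = sqrt(1793 + I*sqrt(55))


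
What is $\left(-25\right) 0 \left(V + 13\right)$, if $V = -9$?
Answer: $0$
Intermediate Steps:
$\left(-25\right) 0 \left(V + 13\right) = \left(-25\right) 0 \left(-9 + 13\right) = 0 \cdot 4 = 0$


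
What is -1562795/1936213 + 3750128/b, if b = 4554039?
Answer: 144017206259/8817589514307 ≈ 0.016333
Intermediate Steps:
-1562795/1936213 + 3750128/b = -1562795/1936213 + 3750128/4554039 = 144017206259/8817589514307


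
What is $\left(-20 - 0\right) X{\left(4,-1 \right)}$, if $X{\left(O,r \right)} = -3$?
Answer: $60$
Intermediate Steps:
$\left(-20 - 0\right) X{\left(4,-1 \right)} = \left(-20 - 0\right) \left(-3\right) = \left(-20 + 0\right) \left(-3\right) = \left(-20\right) \left(-3\right) = 60$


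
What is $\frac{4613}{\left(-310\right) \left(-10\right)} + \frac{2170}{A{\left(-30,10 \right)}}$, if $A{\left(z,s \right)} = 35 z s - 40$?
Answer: $\frac{67571}{52700} \approx 1.2822$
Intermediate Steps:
$A{\left(z,s \right)} = -40 + 35 s z$ ($A{\left(z,s \right)} = 35 s z - 40 = -40 + 35 s z$)
$\frac{4613}{\left(-310\right) \left(-10\right)} + \frac{2170}{A{\left(-30,10 \right)}} = \frac{4613}{\left(-310\right) \left(-10\right)} + \frac{2170}{-40 + 35 \cdot 10 \left(-30\right)} = \frac{4613}{3100} + \frac{2170}{-40 - 10500} = 4613 \cdot \frac{1}{3100} + \frac{2170}{-10540} = \frac{4613}{3100} + 2170 \left(- \frac{1}{10540}\right) = \frac{4613}{3100} - \frac{7}{34} = \frac{67571}{52700}$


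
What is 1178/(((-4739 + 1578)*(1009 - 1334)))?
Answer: 1178/1027325 ≈ 0.0011467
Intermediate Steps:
1178/(((-4739 + 1578)*(1009 - 1334))) = 1178/((-3161*(-325))) = 1178/1027325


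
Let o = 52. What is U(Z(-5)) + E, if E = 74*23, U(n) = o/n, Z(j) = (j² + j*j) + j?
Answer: 76642/45 ≈ 1703.2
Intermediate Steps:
Z(j) = j + 2*j² (Z(j) = (j² + j²) + j = 2*j² + j = j + 2*j²)
U(n) = 52/n
E = 1702
U(Z(-5)) + E = 52/((-5*(1 + 2*(-5)))) + 1702 = 52/((-5*(1 - 10))) + 1702 = 52/((-5*(-9))) + 1702 = 52/45 + 1702 = 76642/45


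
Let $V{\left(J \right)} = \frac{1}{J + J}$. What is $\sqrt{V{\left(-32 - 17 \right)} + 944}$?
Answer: $\frac{3 \sqrt{20558}}{14} \approx 30.724$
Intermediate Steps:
$V{\left(J \right)} = \frac{1}{2 J}$
$\sqrt{V{\left(-32 - 17 \right)} + 944} = \sqrt{\frac{1}{2 \left(-32 - 17\right)} + 944} = \sqrt{\frac{1}{2 \left(-49\right)} + 944} = \sqrt{\frac{1}{2} \left(- \frac{1}{49}\right) + 944} = \sqrt{- \frac{1}{98} + 944} = \sqrt{\frac{92511}{98}} = \frac{3 \sqrt{20558}}{14}$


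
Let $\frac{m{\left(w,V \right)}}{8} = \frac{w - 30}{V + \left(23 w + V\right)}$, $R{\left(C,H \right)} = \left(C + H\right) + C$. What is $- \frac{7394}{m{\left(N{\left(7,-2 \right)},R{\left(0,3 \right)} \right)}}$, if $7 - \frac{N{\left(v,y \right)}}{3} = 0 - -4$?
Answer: $\frac{262487}{28} \approx 9374.5$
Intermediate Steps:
$R{\left(C,H \right)} = H + 2 C$
$N{\left(v,y \right)} = 9$ ($N{\left(v,y \right)} = 21 - 3 \left(0 - -4\right) = 21 - 3 \left(0 + 4\right) = 21 - 12 = 9$)
$m{\left(w,V \right)} = \frac{8 \left(-30 + w\right)}{2 V + 23 w}$ ($m{\left(w,V \right)} = 8 \frac{w - 30}{V + \left(23 w + V\right)} = 8 \frac{-30 + w}{V + \left(V + 23 w\right)} = 8 \frac{-30 + w}{2 V + 23 w} = \frac{8 \left(-30 + w\right)}{2 V + 23 w}$)
$- \frac{7394}{m{\left(N{\left(7,-2 \right)},R{\left(0,3 \right)} \right)}} = - \frac{7394}{8 \frac{1}{2 \left(3 + 2 \cdot 0\right) + 23 \cdot 9} \left(-30 + 9\right)} = - \frac{7394}{8 \frac{1}{2 \left(3 + 0\right) + 207} \left(-21\right)} = - \frac{7394}{8 \frac{1}{2 \cdot 3 + 207} \left(-21\right)} = - \frac{7394}{8 \frac{1}{6 + 207} \left(-21\right)} = - \frac{7394}{8 \cdot \frac{1}{213} \left(-21\right)} = - \frac{7394}{- \frac{56}{71}} = \left(-7394\right) \left(- \frac{71}{56}\right) = \frac{262487}{28}$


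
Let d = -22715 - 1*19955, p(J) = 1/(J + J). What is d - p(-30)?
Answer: -2560199/60 ≈ -42670.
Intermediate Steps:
p(J) = 1/(2*J)
d = -42670 (d = -22715 - 19955 = -42670)
d - p(-30) = -42670 - 1/(2*(-30)) = -42670 - (-1)/(2*30) = -42670 - 1*(-1/60) = -42670 + 1/60 = -2560199/60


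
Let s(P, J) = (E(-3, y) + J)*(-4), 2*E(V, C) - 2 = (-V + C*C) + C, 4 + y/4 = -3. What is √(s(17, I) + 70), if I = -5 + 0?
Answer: 2*I*√358 ≈ 37.842*I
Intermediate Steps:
y = -28 (y = -16 + 4*(-3) = -16 - 12 = -28)
E(V, C) = 1 + C/2 + C²/2 - V/2 (E(V, C) = 1 + ((-V + C*C) + C)/2 = 1 + ((-V + C²) + C)/2 = 1 + ((C² - V) + C)/2 = 1 + (C + C² - V)/2 = 1 + (C/2 + C²/2 - V/2) = 1 + C/2 + C²/2 - V/2)
I = -5
s(P, J) = -1522 - 4*J (s(P, J) = ((1 + (½)*(-28) + (½)*(-28)² - ½*(-3)) + J)*(-4) = ((1 - 14 + (½)*784 + 3/2) + J)*(-4) = ((1 - 14 + 392 + 3/2) + J)*(-4) = (761/2 + J)*(-4) = -1522 - 4*J)
√(s(17, I) + 70) = √((-1522 - 4*(-5)) + 70) = √((-1522 + 20) + 70) = √(-1502 + 70) = √(-1432) = 2*I*√358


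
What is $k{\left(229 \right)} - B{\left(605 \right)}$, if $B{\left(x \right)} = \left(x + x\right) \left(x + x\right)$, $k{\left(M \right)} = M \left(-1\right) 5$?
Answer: $-1465245$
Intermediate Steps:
$k{\left(M \right)} = - 5 M$ ($k{\left(M \right)} = - M 5 = - 5 M$)
$B{\left(x \right)} = 4 x^{2}$ ($B{\left(x \right)} = 2 x 2 x = 4 x^{2}$)
$k{\left(229 \right)} - B{\left(605 \right)} = \left(-5\right) 229 - 4 \cdot 605^{2} = -1145 - 4 \cdot 366025 = -1145 - 1464100 = -1465245$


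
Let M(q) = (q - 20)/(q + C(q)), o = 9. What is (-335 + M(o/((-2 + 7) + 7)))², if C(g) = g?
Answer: 4355569/36 ≈ 1.2099e+5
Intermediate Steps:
M(q) = (-20 + q)/(2*q) (M(q) = (q - 20)/(q + q) = (-20 + q)/((2*q)) = (-20 + q)*(1/(2*q)) = (-20 + q)/(2*q))
(-335 + M(o/((-2 + 7) + 7)))² = (-335 + (-20 + 9/((-2 + 7) + 7))/(2*((9/((-2 + 7) + 7)))))² = (-335 + (-20 + 9/(5 + 7))/(2*((9/(5 + 7)))))² = (-335 + (-20 + 9/12)/(2*((9/12))))² = (-335 + (-20 + 9*(1/12))/(2*((9*(1/12)))))² = (-335 + (-20 + ¾)/(2*(¾)))² = (-335 + (½)*(4/3)*(-77/4))² = (-335 - 77/6)² = (-2087/6)² = 4355569/36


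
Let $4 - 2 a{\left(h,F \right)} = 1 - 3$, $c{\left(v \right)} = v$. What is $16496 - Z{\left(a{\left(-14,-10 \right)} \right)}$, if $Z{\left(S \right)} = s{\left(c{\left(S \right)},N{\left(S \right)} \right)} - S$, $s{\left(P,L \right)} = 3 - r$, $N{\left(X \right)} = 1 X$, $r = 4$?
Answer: $16500$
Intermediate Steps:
$N{\left(X \right)} = X$
$a{\left(h,F \right)} = 3$ ($a{\left(h,F \right)} = 2 - \frac{1 - 3}{2} = 2 - -1 = 2 + 1 = 3$)
$s{\left(P,L \right)} = -1$ ($s{\left(P,L \right)} = 3 - 4 = -1$)
$Z{\left(S \right)} = -1 - S$
$16496 - Z{\left(a{\left(-14,-10 \right)} \right)} = 16496 - \left(-1 - 3\right) = 16496 - -4 = 16496 + 4 = 16500$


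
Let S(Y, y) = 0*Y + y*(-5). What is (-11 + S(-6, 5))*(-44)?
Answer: 1584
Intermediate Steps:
S(Y, y) = -5*y (S(Y, y) = 0 - 5*y = -5*y)
(-11 + S(-6, 5))*(-44) = (-11 - 5*5)*(-44) = (-11 - 25)*(-44) = -36*(-44) = 1584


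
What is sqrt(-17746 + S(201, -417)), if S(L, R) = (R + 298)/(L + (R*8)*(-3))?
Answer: I*sqrt(1849554657897)/10209 ≈ 133.21*I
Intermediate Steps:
S(L, R) = (298 + R)/(L - 24*R) (S(L, R) = (298 + R)/(L + (8*R)*(-3)) = (298 + R)/(L - 24*R))
sqrt(-17746 + S(201, -417)) = sqrt(-17746 + (298 - 417)/(201 - 24*(-417))) = sqrt(-17746 - 119/(201 + 10008)) = sqrt(-17746 - 119/10209) = sqrt(-181169033/10209) = I*sqrt(1849554657897)/10209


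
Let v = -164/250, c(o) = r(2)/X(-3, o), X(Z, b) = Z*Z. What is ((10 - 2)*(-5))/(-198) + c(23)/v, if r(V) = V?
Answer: -185/1353 ≈ -0.13673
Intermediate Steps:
X(Z, b) = Z²
c(o) = 2/9 (c(o) = 2/((-3)²) = 2/9)
v = -82/125 (v = -164*1/250 = -82/125 ≈ -0.65600)
((10 - 2)*(-5))/(-198) + c(23)/v = ((10 - 2)*(-5))/(-198) + 2/(9*(-82/125)) = (8*(-5))*(-1/198) + (2/9)*(-125/82) = -40*(-1/198) - 125/369 = 20/99 - 125/369 = -185/1353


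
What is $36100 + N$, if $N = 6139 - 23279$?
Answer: $18960$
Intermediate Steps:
$N = -17140$ ($N = 6139 - 23279 = -17140$)
$36100 + N = 36100 - 17140 = 18960$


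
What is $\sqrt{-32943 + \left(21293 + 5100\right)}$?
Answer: $5 i \sqrt{262} \approx 80.932 i$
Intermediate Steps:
$\sqrt{-32943 + \left(21293 + 5100\right)} = \sqrt{-32943 + 26393} = \sqrt{-6550} = 5 i \sqrt{262}$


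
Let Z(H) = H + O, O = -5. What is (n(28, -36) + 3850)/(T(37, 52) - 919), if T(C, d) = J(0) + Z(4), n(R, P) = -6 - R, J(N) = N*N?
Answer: -477/115 ≈ -4.1478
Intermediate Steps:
J(N) = N²
Z(H) = -5 + H (Z(H) = H - 5 = -5 + H)
T(C, d) = -1 (T(C, d) = 0² + (-5 + 4) = 0 - 1 = -1)
(n(28, -36) + 3850)/(T(37, 52) - 919) = ((-6 - 1*28) + 3850)/(-1 - 919) = ((-6 - 28) + 3850)/(-920) = (-34 + 3850)*(-1/920) = 3816*(-1/920) = -477/115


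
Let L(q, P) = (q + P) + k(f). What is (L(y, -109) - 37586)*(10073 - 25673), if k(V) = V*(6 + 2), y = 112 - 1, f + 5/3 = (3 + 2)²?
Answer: 583398400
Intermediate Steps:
f = 70/3 (f = -5/3 + (3 + 2)² = -5/3 + 5² = -5/3 + 25 = 70/3 ≈ 23.333)
y = 111
k(V) = 8*V (k(V) = V*8 = 8*V)
L(q, P) = 560/3 + P + q (L(q, P) = (q + P) + 8*(70/3) = (P + q) + 560/3 = 560/3 + P + q)
(L(y, -109) - 37586)*(10073 - 25673) = ((560/3 - 109 + 111) - 37586)*(10073 - 25673) = (566/3 - 37586)*(-15600) = -112192/3*(-15600) = 583398400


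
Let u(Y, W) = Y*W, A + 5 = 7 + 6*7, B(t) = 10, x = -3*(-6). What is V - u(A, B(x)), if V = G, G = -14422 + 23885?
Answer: 9023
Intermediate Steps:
G = 9463
V = 9463
x = 18
A = 44 (A = -5 + (7 + 6*7) = -5 + (7 + 42) = -5 + 49 = 44)
u(Y, W) = W*Y
V - u(A, B(x)) = 9463 - 10*44 = 9463 - 1*440 = 9463 - 440 = 9023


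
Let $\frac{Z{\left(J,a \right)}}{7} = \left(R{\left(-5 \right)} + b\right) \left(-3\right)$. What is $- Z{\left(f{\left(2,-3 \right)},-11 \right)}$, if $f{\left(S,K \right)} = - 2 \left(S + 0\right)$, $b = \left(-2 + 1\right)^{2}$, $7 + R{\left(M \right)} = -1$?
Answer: $-147$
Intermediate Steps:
$R{\left(M \right)} = -8$ ($R{\left(M \right)} = -7 - 1 = -8$)
$b = 1$ ($b = \left(-1\right)^{2} = 1$)
$f{\left(S,K \right)} = - 2 S$
$Z{\left(J,a \right)} = 147$ ($Z{\left(J,a \right)} = 7 \left(-8 + 1\right) \left(-3\right) = 7 \left(\left(-7\right) \left(-3\right)\right) = 7 \cdot 21 = 147$)
$- Z{\left(f{\left(2,-3 \right)},-11 \right)} = \left(-1\right) 147 = -147$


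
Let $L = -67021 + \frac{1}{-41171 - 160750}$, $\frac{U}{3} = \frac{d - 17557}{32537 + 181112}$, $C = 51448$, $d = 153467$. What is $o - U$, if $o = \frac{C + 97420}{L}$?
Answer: $- \frac{5969993425185216}{1445650333335479} \approx -4.1296$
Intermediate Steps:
$U = \frac{407730}{213649}$ ($U = 3 \frac{153467 - 17557}{32537 + 181112} = 3 \cdot \frac{135910}{213649} = \frac{407730}{213649} \approx 1.9084$)
$L = - \frac{13532947342}{201921}$ ($L = -67021 + \frac{1}{-201921} = -67021 - \frac{1}{201921} = - \frac{13532947342}{201921} \approx -67021.0$)
$o = - \frac{15029787714}{6766473671}$ ($o = \frac{51448 + 97420}{- \frac{13532947342}{201921}} = 148868 \left(- \frac{201921}{13532947342}\right) = - \frac{15029787714}{6766473671} \approx -2.2212$)
$o - U = - \frac{15029787714}{6766473671} - \frac{407730}{213649} = - \frac{5969993425185216}{1445650333335479}$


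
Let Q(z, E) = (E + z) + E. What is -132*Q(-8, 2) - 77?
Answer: 451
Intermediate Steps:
Q(z, E) = z + 2*E
-132*Q(-8, 2) - 77 = -132*(-8 + 2*2) - 77 = -132*(-8 + 4) - 77 = -132*(-4) - 77 = 528 - 77 = 451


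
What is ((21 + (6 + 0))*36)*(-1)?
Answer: -972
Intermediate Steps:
((21 + (6 + 0))*36)*(-1) = ((21 + 6)*36)*(-1) = (27*36)*(-1) = 972*(-1) = -972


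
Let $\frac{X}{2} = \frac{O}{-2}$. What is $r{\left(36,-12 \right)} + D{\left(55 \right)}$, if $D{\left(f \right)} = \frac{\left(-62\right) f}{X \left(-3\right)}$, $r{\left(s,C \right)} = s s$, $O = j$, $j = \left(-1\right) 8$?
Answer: $\frac{17257}{12} \approx 1438.1$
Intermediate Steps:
$j = -8$
$O = -8$
$r{\left(s,C \right)} = s^{2}$
$X = 8$ ($X = 2 \left(- \frac{8}{-2}\right) = 2 \left(\left(-8\right) \left(- \frac{1}{2}\right)\right) = 2 \cdot 4 = 8$)
$D{\left(f \right)} = \frac{31 f}{12}$ ($D{\left(f \right)} = \frac{\left(-62\right) f}{8 \left(-3\right)} = \frac{\left(-62\right) f}{-24} = - 62 f \left(- \frac{1}{24}\right) = \frac{31 f}{12}$)
$r{\left(36,-12 \right)} + D{\left(55 \right)} = 36^{2} + \frac{31}{12} \cdot 55 = 1296 + \frac{1705}{12} = \frac{17257}{12}$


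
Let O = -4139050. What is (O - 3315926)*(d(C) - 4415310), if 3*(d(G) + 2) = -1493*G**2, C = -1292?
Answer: 6226040820023296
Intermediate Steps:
d(G) = -2 - 1493*G**2/3 (d(G) = -2 + (-1493*G**2)/3 = -2 - 1493*G**2/3)
(O - 3315926)*(d(C) - 4415310) = (-4139050 - 3315926)*((-2 - 1493/3*(-1292)**2) - 4415310) = -7454976*((-2 - 1493/3*1669264) - 4415310) = -7454976*((-2 - 2492211152/3) - 4415310) = -7454976*(-2492211158/3 - 4415310) = -7454976*(-2505457088/3) = 6226040820023296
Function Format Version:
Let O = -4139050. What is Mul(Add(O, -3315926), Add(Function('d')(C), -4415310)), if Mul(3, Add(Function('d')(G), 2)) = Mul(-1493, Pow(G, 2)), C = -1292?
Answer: 6226040820023296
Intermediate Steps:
Function('d')(G) = Add(-2, Mul(Rational(-1493, 3), Pow(G, 2))) (Function('d')(G) = Add(-2, Mul(Rational(1, 3), Mul(-1493, Pow(G, 2)))) = Add(-2, Mul(Rational(-1493, 3), Pow(G, 2))))
Mul(Add(O, -3315926), Add(Function('d')(C), -4415310)) = Mul(Add(-4139050, -3315926), Add(Add(-2, Mul(Rational(-1493, 3), Pow(-1292, 2))), -4415310)) = Mul(-7454976, Add(Add(-2, Mul(Rational(-1493, 3), 1669264)), -4415310)) = Mul(-7454976, Add(Add(-2, Rational(-2492211152, 3)), -4415310)) = Mul(-7454976, Add(Rational(-2492211158, 3), -4415310)) = Mul(-7454976, Rational(-2505457088, 3)) = 6226040820023296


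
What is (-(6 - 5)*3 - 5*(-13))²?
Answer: 3844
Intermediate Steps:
(-(6 - 5)*3 - 5*(-13))² = (-1*1*3 + 65)² = (-1*3 + 65)² = (-3 + 65)² = 62² = 3844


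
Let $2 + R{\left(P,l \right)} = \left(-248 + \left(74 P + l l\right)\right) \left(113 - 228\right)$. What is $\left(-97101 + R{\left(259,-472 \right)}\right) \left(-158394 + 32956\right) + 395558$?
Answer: $3498821581412$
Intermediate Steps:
$R{\left(P,l \right)} = 28518 - 8510 P - 115 l^{2}$ ($R{\left(P,l \right)} = -2 + \left(-248 + \left(74 P + l l\right)\right) \left(113 - 228\right) = -2 + \left(-248 + \left(74 P + l^{2}\right)\right) \left(-115\right) = -2 + \left(-248 + \left(l^{2} + 74 P\right)\right) \left(-115\right) = -2 + \left(-248 + l^{2} + 74 P\right) \left(-115\right) = -2 - \left(-28520 + 115 l^{2} + 8510 P\right) = 28518 - 8510 P - 115 l^{2}$)
$\left(-97101 + R{\left(259,-472 \right)}\right) \left(-158394 + 32956\right) + 395558 = \left(-97101 - \left(2175572 + 25620160\right)\right) \left(-158394 + 32956\right) + 395558 = \left(-97101 - 27795732\right) \left(-125438\right) + 395558 = \left(-27892833\right) \left(-125438\right) + 395558 = 3498821185854 + 395558 = 3498821581412$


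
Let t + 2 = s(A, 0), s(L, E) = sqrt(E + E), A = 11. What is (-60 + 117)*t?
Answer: -114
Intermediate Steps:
s(L, E) = sqrt(2)*sqrt(E) (s(L, E) = sqrt(2*E) = sqrt(2)*sqrt(E))
t = -2 (t = -2 + sqrt(2)*sqrt(0) = -2 + sqrt(2)*0 = -2 + 0 = -2)
(-60 + 117)*t = (-60 + 117)*(-2) = 57*(-2) = -114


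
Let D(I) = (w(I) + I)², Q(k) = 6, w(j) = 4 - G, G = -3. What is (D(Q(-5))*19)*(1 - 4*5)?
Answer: -61009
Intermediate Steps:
w(j) = 7 (w(j) = 4 - 1*(-3) = 4 + 3 = 7)
D(I) = (7 + I)²
(D(Q(-5))*19)*(1 - 4*5) = ((7 + 6)²*19)*(1 - 4*5) = (13²*19)*(1 - 20) = (169*19)*(-19) = 3211*(-19) = -61009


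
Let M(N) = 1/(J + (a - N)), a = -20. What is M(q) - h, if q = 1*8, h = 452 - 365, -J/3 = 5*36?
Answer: -49417/568 ≈ -87.002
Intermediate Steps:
J = -540 (J = -15*36 = -3*180 = -540)
h = 87
q = 8
M(N) = 1/(-560 - N) (M(N) = 1/(-540 + (-20 - N)) = 1/(-560 - N))
M(q) - h = -1/(560 + 8) - 1*87 = -1/568 - 87 = -49417/568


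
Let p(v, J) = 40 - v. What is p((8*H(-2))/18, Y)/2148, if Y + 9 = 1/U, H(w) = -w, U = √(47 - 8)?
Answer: 88/4833 ≈ 0.018208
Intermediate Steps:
U = √39 ≈ 6.2450
Y = -9 + √39/39 (Y = -9 + 1/(√39) = -9 + √39/39 ≈ -8.8399)
p((8*H(-2))/18, Y)/2148 = (40 - 8*(-1*(-2))/18)/2148 = (40 - 8*2/18)*(1/2148) = (40 - 16/18)*(1/2148) = (40 - 1*8/9)*(1/2148) = (40 - 8/9)*(1/2148) = (352/9)*(1/2148) = 88/4833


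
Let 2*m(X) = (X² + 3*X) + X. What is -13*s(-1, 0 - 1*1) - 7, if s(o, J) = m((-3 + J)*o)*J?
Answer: 201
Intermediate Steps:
m(X) = X²/2 + 2*X (m(X) = ((X² + 3*X) + X)/2 = (X² + 4*X)/2 = X²/2 + 2*X)
s(o, J) = J*o*(-3 + J)*(4 + o*(-3 + J))/2 (s(o, J) = (((-3 + J)*o)*(4 + (-3 + J)*o)/2)*J = ((o*(-3 + J))*(4 + o*(-3 + J))/2)*J = (o*(-3 + J)*(4 + o*(-3 + J))/2)*J = J*o*(-3 + J)*(4 + o*(-3 + J))/2)
-13*s(-1, 0 - 1*1) - 7 = -13*(0 - 1*1)*(-1)*(-3 + (0 - 1*1))*(4 - (-3 + (0 - 1*1)))/2 - 7 = -13*(0 - 1)*(-1)*(-3 + (0 - 1))*(4 - (-3 + (0 - 1)))/2 - 7 = -13*(-1)*(-1)*(-3 - 1)*(4 - (-3 - 1))/2 - 7 = -13*(-1)*(-1)*(-4)*(4 - 1*(-4))/2 - 7 = -13*(-1)*(-1)*(-4)*(4 + 4)/2 - 7 = -13*(-1)*(-1)*(-4)*8/2 - 7 = -13*(-16) - 7 = 208 - 7 = 201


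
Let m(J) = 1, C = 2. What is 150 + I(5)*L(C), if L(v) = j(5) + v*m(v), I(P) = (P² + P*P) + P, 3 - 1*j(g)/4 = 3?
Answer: 260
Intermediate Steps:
j(g) = 0 (j(g) = 12 - 4*3 = 12 - 12 = 0)
I(P) = P + 2*P² (I(P) = (P² + P²) + P = 2*P² + P = P + 2*P²)
L(v) = v (L(v) = 0 + v*1 = 0 + v = v)
150 + I(5)*L(C) = 150 + (5*(1 + 2*5))*2 = 150 + (5*(1 + 10))*2 = 150 + (5*11)*2 = 150 + 55*2 = 150 + 110 = 260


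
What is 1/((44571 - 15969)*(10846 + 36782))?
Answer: 1/1362256056 ≈ 7.3408e-10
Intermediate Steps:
1/((44571 - 15969)*(10846 + 36782)) = 1/(28602*47628) = 1/1362256056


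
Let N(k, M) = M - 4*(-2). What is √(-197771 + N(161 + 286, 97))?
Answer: 7*I*√4034 ≈ 444.6*I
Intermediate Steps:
N(k, M) = 8 + M (N(k, M) = M + 8 = 8 + M)
√(-197771 + N(161 + 286, 97)) = √(-197771 + (8 + 97)) = √(-197771 + 105) = √(-197666) = 7*I*√4034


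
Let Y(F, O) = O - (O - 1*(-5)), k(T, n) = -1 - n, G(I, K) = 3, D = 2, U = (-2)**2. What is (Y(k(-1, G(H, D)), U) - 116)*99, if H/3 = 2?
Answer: -11979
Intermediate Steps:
H = 6 (H = 3*2 = 6)
U = 4
Y(F, O) = -5 (Y(F, O) = O - (O + 5) = O - (5 + O) = O + (-5 - O) = -5)
(Y(k(-1, G(H, D)), U) - 116)*99 = (-5 - 116)*99 = -121*99 = -11979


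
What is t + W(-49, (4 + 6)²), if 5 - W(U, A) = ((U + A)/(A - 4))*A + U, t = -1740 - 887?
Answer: -21009/8 ≈ -2626.1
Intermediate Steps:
t = -2627
W(U, A) = 5 - U - A*(A + U)/(-4 + A) (W(U, A) = 5 - (((U + A)/(A - 4))*A + U) = 5 - (((A + U)/(-4 + A))*A + U) = 5 - (A*(A + U)/(-4 + A) + U) = 5 - (U + A*(A + U)/(-4 + A)) = 5 + (-U - A*(A + U)/(-4 + A)) = 5 - U - A*(A + U)/(-4 + A))
t + W(-49, (4 + 6)²) = -2627 + (-20 - ((4 + 6)²)² + 4*(-49) + 5*(4 + 6)² - 2*(4 + 6)²*(-49))/(-4 + (4 + 6)²) = -2627 + (-20 - (10²)² - 196 + 5*10² - 2*10²*(-49))/(-4 + 10²) = -2627 + (-20 - 1*100² - 196 + 5*100 - 2*100*(-49))/(-4 + 100) = -2627 + (-20 - 1*10000 - 196 + 500 + 9800)/96 = -2627 + (-20 - 10000 - 196 + 500 + 9800)/96 = -2627 + (1/96)*84 = -2627 + 7/8 = -21009/8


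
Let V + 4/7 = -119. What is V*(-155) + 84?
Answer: 130323/7 ≈ 18618.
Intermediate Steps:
V = -837/7 (V = -4/7 - 119 = -837/7 ≈ -119.57)
V*(-155) + 84 = -837/7*(-155) + 84 = 129735/7 + 84 = 130323/7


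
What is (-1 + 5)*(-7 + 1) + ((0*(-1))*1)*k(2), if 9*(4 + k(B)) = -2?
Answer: -24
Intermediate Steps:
k(B) = -38/9 (k(B) = -4 + (1/9)*(-2) = -4 - 2/9 = -38/9)
(-1 + 5)*(-7 + 1) + ((0*(-1))*1)*k(2) = (-1 + 5)*(-7 + 1) + ((0*(-1))*1)*(-38/9) = 4*(-6) + (0*1)*(-38/9) = -24 + 0*(-38/9) = -24 + 0 = -24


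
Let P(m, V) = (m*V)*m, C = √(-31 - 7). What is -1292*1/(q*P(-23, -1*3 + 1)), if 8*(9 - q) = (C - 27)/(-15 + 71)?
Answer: 1174707072/8715549551 + 289408*I*√38/8715549551 ≈ 0.13478 + 0.0002047*I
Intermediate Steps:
C = I*√38 (C = √(-38) = I*√38 ≈ 6.1644*I)
P(m, V) = V*m² (P(m, V) = (V*m)*m = V*m²)
q = 4059/448 - I*√38/448 (q = 9 - (I*√38 - 27)/(8*(-15 + 71)) = 9 - (-27 + I*√38)/(8*56) = 9 - (-27/56 + I*√38/56)/8 = 9 + (27/448 - I*√38/448) = 4059/448 - I*√38/448 ≈ 9.0603 - 0.01376*I)
-1292*1/(q*P(-23, -1*3 + 1)) = -1292*1/(529*(4059/448 - I*√38/448)*(-1*3 + 1)) = -1292*1/(529*(-3 + 1)*(4059/448 - I*√38/448)) = -1292*(-1/(1058*(4059/448 - I*√38/448))) = -1292/(-2147211/224 + 529*I*√38/224)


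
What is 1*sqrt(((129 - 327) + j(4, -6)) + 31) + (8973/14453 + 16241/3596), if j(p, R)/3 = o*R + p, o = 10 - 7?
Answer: 266998081/51972988 + I*sqrt(209) ≈ 5.1372 + 14.457*I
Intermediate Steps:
o = 3
j(p, R) = 3*p + 9*R (j(p, R) = 3*(3*R + p) = 3*(p + 3*R) = 3*p + 9*R)
1*sqrt(((129 - 327) + j(4, -6)) + 31) + (8973/14453 + 16241/3596) = 1*sqrt(((129 - 327) + (3*4 + 9*(-6))) + 31) + (8973/14453 + 16241/3596) = 1*sqrt((-198 + (12 - 54)) + 31) + (8973*(1/14453) + 16241*(1/3596)) = 1*sqrt((-198 - 42) + 31) + (8973/14453 + 16241/3596) = 1*sqrt(-240 + 31) + 266998081/51972988 = 1*sqrt(-209) + 266998081/51972988 = 1*(I*sqrt(209)) + 266998081/51972988 = I*sqrt(209) + 266998081/51972988 = 266998081/51972988 + I*sqrt(209)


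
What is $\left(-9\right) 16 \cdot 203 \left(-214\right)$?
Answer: $6255648$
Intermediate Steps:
$\left(-9\right) 16 \cdot 203 \left(-214\right) = \left(-144\right) 203 \left(-214\right) = \left(-29232\right) \left(-214\right) = 6255648$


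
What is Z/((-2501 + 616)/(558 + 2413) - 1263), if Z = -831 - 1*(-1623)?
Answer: -1176516/1877129 ≈ -0.62676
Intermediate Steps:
Z = 792 (Z = -831 + 1623 = 792)
Z/((-2501 + 616)/(558 + 2413) - 1263) = 792/((-2501 + 616)/(558 + 2413) - 1263) = 792/(-1885/2971 - 1263) = 792/(-3754258/2971) = 792*(-2971/3754258) = -1176516/1877129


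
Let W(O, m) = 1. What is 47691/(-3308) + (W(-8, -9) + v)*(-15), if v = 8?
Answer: -494271/3308 ≈ -149.42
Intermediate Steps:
47691/(-3308) + (W(-8, -9) + v)*(-15) = 47691/(-3308) + (1 + 8)*(-15) = 47691*(-1/3308) + 9*(-15) = -47691/3308 - 135 = -494271/3308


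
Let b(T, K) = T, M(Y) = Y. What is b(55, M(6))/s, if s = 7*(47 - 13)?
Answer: 55/238 ≈ 0.23109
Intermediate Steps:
s = 238 (s = 7*34 = 238)
b(55, M(6))/s = 55/238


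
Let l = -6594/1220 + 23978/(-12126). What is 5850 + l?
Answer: 21608512499/3698430 ≈ 5842.6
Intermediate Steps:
l = -27303001/3698430 (l = -6594*1/1220 + 23978*(-1/12126) = -3297/610 - 11989/6063 = -27303001/3698430 ≈ -7.3823)
5850 + l = 5850 - 27303001/3698430 = 21608512499/3698430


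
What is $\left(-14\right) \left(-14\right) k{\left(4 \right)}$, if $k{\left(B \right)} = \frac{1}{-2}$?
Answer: $-98$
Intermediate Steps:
$k{\left(B \right)} = - \frac{1}{2}$
$\left(-14\right) \left(-14\right) k{\left(4 \right)} = \left(-14\right) \left(-14\right) \left(- \frac{1}{2}\right) = 196 \left(- \frac{1}{2}\right) = -98$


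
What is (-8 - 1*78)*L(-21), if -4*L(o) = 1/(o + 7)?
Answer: -43/28 ≈ -1.5357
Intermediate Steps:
L(o) = -1/(4*(7 + o)) (L(o) = -1/(4*(o + 7)) = -1/(4*(7 + o)))
(-8 - 1*78)*L(-21) = (-8 - 1*78)*(-1/(28 + 4*(-21))) = (-8 - 78)*(-1/(28 - 84)) = -(-86)/(-56) = -(-86)*(-1)/56 = -86*1/56 = -43/28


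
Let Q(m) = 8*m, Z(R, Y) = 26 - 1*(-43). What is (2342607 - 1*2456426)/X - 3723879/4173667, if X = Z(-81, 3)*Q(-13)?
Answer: 448320048569/29950234392 ≈ 14.969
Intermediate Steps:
Z(R, Y) = 69 (Z(R, Y) = 26 + 43 = 69)
X = -7176 (X = 69*(8*(-13)) = 69*(-104) = -7176)
(2342607 - 1*2456426)/X - 3723879/4173667 = (2342607 - 1*2456426)/(-7176) - 3723879/4173667 = (2342607 - 2456426)*(-1/7176) - 3723879*1/4173667 = -113819*(-1/7176) - 3723879/4173667 = 113819/7176 - 3723879/4173667 = 448320048569/29950234392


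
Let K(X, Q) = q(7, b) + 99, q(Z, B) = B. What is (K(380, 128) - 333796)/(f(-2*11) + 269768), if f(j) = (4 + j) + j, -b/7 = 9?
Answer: -10430/8429 ≈ -1.2374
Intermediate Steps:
b = -63 (b = -7*9 = -63)
f(j) = 4 + 2*j
K(X, Q) = 36 (K(X, Q) = -63 + 99 = 36)
(K(380, 128) - 333796)/(f(-2*11) + 269768) = (36 - 333796)/((4 + 2*(-2*11)) + 269768) = -333760/((4 + 2*(-22)) + 269768) = -333760/((4 - 44) + 269768) = -333760/(-40 + 269768) = -333760/269728 = -333760*1/269728 = -10430/8429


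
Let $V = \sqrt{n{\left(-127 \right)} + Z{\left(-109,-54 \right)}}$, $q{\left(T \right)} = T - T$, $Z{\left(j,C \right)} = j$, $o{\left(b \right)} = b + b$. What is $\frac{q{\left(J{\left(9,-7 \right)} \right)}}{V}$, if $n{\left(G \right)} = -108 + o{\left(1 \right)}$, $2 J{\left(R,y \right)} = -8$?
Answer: $0$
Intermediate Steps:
$o{\left(b \right)} = 2 b$
$J{\left(R,y \right)} = -4$ ($J{\left(R,y \right)} = \frac{1}{2} \left(-8\right) = -4$)
$q{\left(T \right)} = 0$
$n{\left(G \right)} = -106$ ($n{\left(G \right)} = -108 + 2 \cdot 1 = -108 + 2 = -106$)
$V = i \sqrt{215}$ ($V = \sqrt{-106 - 109} = \sqrt{-215} = i \sqrt{215} \approx 14.663 i$)
$\frac{q{\left(J{\left(9,-7 \right)} \right)}}{V} = \frac{0}{i \sqrt{215}} = 0 \left(- \frac{i \sqrt{215}}{215}\right) = 0$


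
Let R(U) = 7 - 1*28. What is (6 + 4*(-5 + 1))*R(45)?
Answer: 210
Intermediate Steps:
R(U) = -21 (R(U) = 7 - 28 = -21)
(6 + 4*(-5 + 1))*R(45) = (6 + 4*(-5 + 1))*(-21) = (6 + 4*(-4))*(-21) = (6 - 16)*(-21) = -10*(-21) = 210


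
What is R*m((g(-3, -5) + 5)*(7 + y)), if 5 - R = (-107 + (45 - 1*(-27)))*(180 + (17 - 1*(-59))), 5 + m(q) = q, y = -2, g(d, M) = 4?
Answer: 358600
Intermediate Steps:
m(q) = -5 + q
R = 8965 (R = 5 - (-107 + (45 - 1*(-27)))*(180 + (17 - 1*(-59))) = 5 - (-107 + (45 + 27))*(180 + (17 + 59)) = 5 - (-107 + 72)*(180 + 76) = 5 - (-35)*256 = 5 - 1*(-8960) = 5 + 8960 = 8965)
R*m((g(-3, -5) + 5)*(7 + y)) = 8965*(-5 + (4 + 5)*(7 - 2)) = 8965*(-5 + 9*5) = 8965*(-5 + 45) = 8965*40 = 358600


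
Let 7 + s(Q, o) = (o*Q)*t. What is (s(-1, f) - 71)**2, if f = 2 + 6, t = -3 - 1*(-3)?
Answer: 6084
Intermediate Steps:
t = 0 (t = -3 + 3 = 0)
f = 8
s(Q, o) = -7 (s(Q, o) = -7 + (o*Q)*0 = -7 + (Q*o)*0 = -7 + 0 = -7)
(s(-1, f) - 71)**2 = (-7 - 71)**2 = (-78)**2 = 6084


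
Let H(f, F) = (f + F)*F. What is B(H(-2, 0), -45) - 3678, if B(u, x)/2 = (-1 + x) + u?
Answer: -3770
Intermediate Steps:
H(f, F) = F*(F + f) (H(f, F) = (F + f)*F = F*(F + f))
B(u, x) = -2 + 2*u + 2*x (B(u, x) = 2*((-1 + x) + u) = 2*(-1 + u + x) = -2 + 2*u + 2*x)
B(H(-2, 0), -45) - 3678 = (-2 + 2*(0*(0 - 2)) + 2*(-45)) - 3678 = (-2 + 2*(0*(-2)) - 90) - 3678 = (-2 + 2*0 - 90) - 3678 = (-2 + 0 - 90) - 3678 = -92 - 3678 = -3770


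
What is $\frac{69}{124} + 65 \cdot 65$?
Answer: $\frac{523969}{124} \approx 4225.6$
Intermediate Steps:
$\frac{69}{124} + 65 \cdot 65 = 69 \cdot \frac{1}{124} + 4225 = \frac{69}{124} + 4225 = \frac{523969}{124}$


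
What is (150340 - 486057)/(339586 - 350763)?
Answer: 335717/11177 ≈ 30.036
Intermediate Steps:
(150340 - 486057)/(339586 - 350763) = -335717/(-11177) = -335717*(-1/11177) = 335717/11177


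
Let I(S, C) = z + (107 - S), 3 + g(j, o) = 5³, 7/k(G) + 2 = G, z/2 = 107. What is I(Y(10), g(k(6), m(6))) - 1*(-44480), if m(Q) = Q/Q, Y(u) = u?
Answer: 44791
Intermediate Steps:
z = 214 (z = 2*107 = 214)
k(G) = 7/(-2 + G)
m(Q) = 1
g(j, o) = 122 (g(j, o) = -3 + 5³ = -3 + 125 = 122)
I(S, C) = 321 - S (I(S, C) = 214 + (107 - S) = 321 - S)
I(Y(10), g(k(6), m(6))) - 1*(-44480) = (321 - 1*10) - 1*(-44480) = (321 - 10) + 44480 = 311 + 44480 = 44791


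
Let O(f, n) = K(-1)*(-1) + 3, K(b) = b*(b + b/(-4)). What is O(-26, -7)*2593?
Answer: 23337/4 ≈ 5834.3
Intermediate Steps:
K(b) = 3*b²/4 (K(b) = b*(b + b*(-¼)) = b*(b - b/4) = b*(3*b/4) = 3*b²/4)
O(f, n) = 9/4 (O(f, n) = ((¾)*(-1)²)*(-1) + 3 = ((¾)*1)*(-1) + 3 = (¾)*(-1) + 3 = -¾ + 3 = 9/4)
O(-26, -7)*2593 = (9/4)*2593 = 23337/4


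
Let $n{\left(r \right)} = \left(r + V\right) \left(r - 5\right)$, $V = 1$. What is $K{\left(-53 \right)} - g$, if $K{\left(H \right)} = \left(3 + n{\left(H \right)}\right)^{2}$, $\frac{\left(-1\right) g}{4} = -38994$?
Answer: $8958385$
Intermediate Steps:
$g = 155976$ ($g = \left(-4\right) \left(-38994\right) = 155976$)
$n{\left(r \right)} = \left(1 + r\right) \left(-5 + r\right)$ ($n{\left(r \right)} = \left(r + 1\right) \left(r - 5\right) = \left(1 + r\right) \left(-5 + r\right)$)
$K{\left(H \right)} = \left(-2 + H^{2} - 4 H\right)^{2}$ ($K{\left(H \right)} = \left(3 - \left(5 - H^{2} + 4 H\right)\right)^{2} = \left(-2 + H^{2} - 4 H\right)^{2}$)
$K{\left(-53 \right)} - g = \left(2 - \left(-53\right)^{2} + 4 \left(-53\right)\right)^{2} - 155976 = \left(2 - 2809 - 212\right)^{2} - 155976 = \left(-3019\right)^{2} - 155976 = 9114361 - 155976 = 8958385$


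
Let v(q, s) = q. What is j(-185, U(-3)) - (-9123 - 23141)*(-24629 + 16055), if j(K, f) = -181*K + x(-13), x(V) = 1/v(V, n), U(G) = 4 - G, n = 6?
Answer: -3595774664/13 ≈ -2.7660e+8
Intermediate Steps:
x(V) = 1/V
j(K, f) = -1/13 - 181*K (j(K, f) = -181*K + 1/(-13) = -181*K - 1/13 = -1/13 - 181*K)
j(-185, U(-3)) - (-9123 - 23141)*(-24629 + 16055) = (-1/13 - 181*(-185)) - (-9123 - 23141)*(-24629 + 16055) = (-1/13 + 33485) - (-32264)*(-8574) = 435304/13 - 1*276631536 = 435304/13 - 276631536 = -3595774664/13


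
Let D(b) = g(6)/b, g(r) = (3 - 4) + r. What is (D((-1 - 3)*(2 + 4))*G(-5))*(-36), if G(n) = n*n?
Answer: 375/2 ≈ 187.50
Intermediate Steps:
g(r) = -1 + r
G(n) = n²
D(b) = 5/b (D(b) = (-1 + 6)/b = 5/b)
(D((-1 - 3)*(2 + 4))*G(-5))*(-36) = ((5/(((-1 - 3)*(2 + 4))))*(-5)²)*(-36) = ((5/((-4*6)))*25)*(-36) = ((5/(-24))*25)*(-36) = ((5*(-1/24))*25)*(-36) = -5/24*25*(-36) = -125/24*(-36) = 375/2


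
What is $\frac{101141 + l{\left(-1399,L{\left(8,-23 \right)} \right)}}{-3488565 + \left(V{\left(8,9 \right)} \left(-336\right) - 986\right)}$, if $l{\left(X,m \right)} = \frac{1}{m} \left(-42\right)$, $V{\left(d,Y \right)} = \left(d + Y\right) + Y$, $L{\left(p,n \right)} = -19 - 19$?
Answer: $- \frac{1921700}{66467453} \approx -0.028912$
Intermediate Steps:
$L{\left(p,n \right)} = -38$
$V{\left(d,Y \right)} = d + 2 Y$ ($V{\left(d,Y \right)} = \left(Y + d\right) + Y = d + 2 Y$)
$l{\left(X,m \right)} = - \frac{42}{m}$
$\frac{101141 + l{\left(-1399,L{\left(8,-23 \right)} \right)}}{-3488565 + \left(V{\left(8,9 \right)} \left(-336\right) - 986\right)} = \frac{101141 - \frac{42}{-38}}{-3488565 + \left(\left(8 + 2 \cdot 9\right) \left(-336\right) - 986\right)} = \frac{101141 - - \frac{21}{19}}{-3488565 + \left(\left(8 + 18\right) \left(-336\right) - 986\right)} = \frac{101141 + \frac{21}{19}}{-3488565 + \left(26 \left(-336\right) - 986\right)} = \frac{1921700}{19 \left(-3488565 - 9722\right)} = \frac{1921700}{19 \left(-3498287\right)} = \frac{1921700}{19} \left(- \frac{1}{3498287}\right) = - \frac{1921700}{66467453}$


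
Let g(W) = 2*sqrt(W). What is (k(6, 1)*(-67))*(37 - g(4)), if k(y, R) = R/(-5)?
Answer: 2211/5 ≈ 442.20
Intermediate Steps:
k(y, R) = -R/5 (k(y, R) = R*(-1/5) = -R/5)
(k(6, 1)*(-67))*(37 - g(4)) = (-1/5*1*(-67))*(37 - 2*sqrt(4)) = (-1/5*(-67))*(37 - 2*2) = 67*(37 - 1*4)/5 = 67*(37 - 4)/5 = (67/5)*33 = 2211/5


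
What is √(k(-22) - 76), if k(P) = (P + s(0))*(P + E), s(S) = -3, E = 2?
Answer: 2*√106 ≈ 20.591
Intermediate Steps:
k(P) = (-3 + P)*(2 + P) (k(P) = (P - 3)*(P + 2) = (-3 + P)*(2 + P))
√(k(-22) - 76) = √((-6 + (-22)² - 1*(-22)) - 76) = √((-6 + 484 + 22) - 76) = √(500 - 76) = √424 = 2*√106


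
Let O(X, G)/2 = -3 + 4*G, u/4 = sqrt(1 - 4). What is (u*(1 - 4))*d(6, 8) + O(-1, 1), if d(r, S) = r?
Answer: 2 - 72*I*sqrt(3) ≈ 2.0 - 124.71*I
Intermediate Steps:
u = 4*I*sqrt(3) (u = 4*sqrt(1 - 4) = 4*sqrt(-3) = 4*(I*sqrt(3)) = 4*I*sqrt(3) ≈ 6.9282*I)
O(X, G) = -6 + 8*G (O(X, G) = 2*(-3 + 4*G) = -6 + 8*G)
(u*(1 - 4))*d(6, 8) + O(-1, 1) = ((4*I*sqrt(3))*(1 - 4))*6 + (-6 + 8*1) = ((4*I*sqrt(3))*(-3))*6 + (-6 + 8) = -12*I*sqrt(3)*6 + 2 = -72*I*sqrt(3) + 2 = 2 - 72*I*sqrt(3)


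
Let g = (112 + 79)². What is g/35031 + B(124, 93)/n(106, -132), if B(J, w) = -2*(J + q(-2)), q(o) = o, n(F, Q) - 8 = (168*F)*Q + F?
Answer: 14293111711/13723639467 ≈ 1.0415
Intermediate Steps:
n(F, Q) = 8 + F + 168*F*Q (n(F, Q) = 8 + ((168*F)*Q + F) = 8 + (168*F*Q + F) = 8 + (F + 168*F*Q) = 8 + F + 168*F*Q)
B(J, w) = 4 - 2*J (B(J, w) = -2*(J - 2) = -2*(-2 + J) = 4 - 2*J)
g = 36481 (g = 191² = 36481)
g/35031 + B(124, 93)/n(106, -132) = 36481/35031 + (4 - 2*124)/(8 + 106 + 168*106*(-132)) = 36481*(1/35031) + (4 - 248)/(8 + 106 - 2350656) = 36481/35031 - 244/(-2350542) = 36481/35031 - 244*(-1/2350542) = 36481/35031 + 122/1175271 = 14293111711/13723639467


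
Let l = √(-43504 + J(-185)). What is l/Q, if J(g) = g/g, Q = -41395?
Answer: -I*√43503/41395 ≈ -0.0050386*I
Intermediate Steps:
J(g) = 1
l = I*√43503 (l = √(-43504 + 1) = √(-43503) = I*√43503 ≈ 208.57*I)
l/Q = (I*√43503)/(-41395) = (I*√43503)*(-1/41395) = -I*√43503/41395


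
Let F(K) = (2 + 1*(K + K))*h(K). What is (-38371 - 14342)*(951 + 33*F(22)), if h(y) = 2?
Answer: -210166731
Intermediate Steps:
F(K) = 4 + 4*K (F(K) = (2 + 1*(K + K))*2 = (2 + 1*(2*K))*2 = (2 + 2*K)*2 = 4 + 4*K)
(-38371 - 14342)*(951 + 33*F(22)) = (-38371 - 14342)*(951 + 33*(4 + 4*22)) = -52713*(951 + 33*(4 + 88)) = -52713*(951 + 33*92) = -52713*(951 + 3036) = -52713*3987 = -210166731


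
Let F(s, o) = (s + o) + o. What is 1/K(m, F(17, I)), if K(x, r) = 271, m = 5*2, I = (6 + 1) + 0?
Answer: 1/271 ≈ 0.0036900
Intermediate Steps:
I = 7 (I = 7 + 0 = 7)
F(s, o) = s + 2*o (F(s, o) = (o + s) + o = s + 2*o)
m = 10
1/K(m, F(17, I)) = 1/271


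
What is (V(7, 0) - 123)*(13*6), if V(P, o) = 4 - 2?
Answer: -9438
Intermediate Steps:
V(P, o) = 2
(V(7, 0) - 123)*(13*6) = (2 - 123)*(13*6) = -121*78 = -9438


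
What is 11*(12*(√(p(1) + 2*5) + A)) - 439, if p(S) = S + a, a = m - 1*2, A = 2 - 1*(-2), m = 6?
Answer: 89 + 132*√15 ≈ 600.23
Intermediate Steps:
A = 4 (A = 2 + 2 = 4)
a = 4 (a = 6 - 1*2 = 6 - 2 = 4)
p(S) = 4 + S (p(S) = S + 4 = 4 + S)
11*(12*(√(p(1) + 2*5) + A)) - 439 = 11*(12*(√((4 + 1) + 2*5) + 4)) - 439 = 11*(12*(√(5 + 10) + 4)) - 439 = 11*(12*(√15 + 4)) - 439 = 11*(12*(4 + √15)) - 439 = 11*(48 + 12*√15) - 439 = (528 + 132*√15) - 439 = 89 + 132*√15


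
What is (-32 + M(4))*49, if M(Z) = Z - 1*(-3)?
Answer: -1225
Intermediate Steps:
M(Z) = 3 + Z (M(Z) = Z + 3 = 3 + Z)
(-32 + M(4))*49 = (-32 + (3 + 4))*49 = (-32 + 7)*49 = -25*49 = -1225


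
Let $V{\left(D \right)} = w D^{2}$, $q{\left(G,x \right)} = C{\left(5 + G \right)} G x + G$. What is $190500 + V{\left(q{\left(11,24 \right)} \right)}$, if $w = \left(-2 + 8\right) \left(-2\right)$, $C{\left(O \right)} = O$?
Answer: $-215032200$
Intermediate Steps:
$q{\left(G,x \right)} = G + G x \left(5 + G\right)$ ($q{\left(G,x \right)} = \left(5 + G\right) G x + G = G \left(5 + G\right) x + G = G x \left(5 + G\right) + G = G + G x \left(5 + G\right)$)
$w = -12$ ($w = 6 \left(-2\right) = -12$)
$V{\left(D \right)} = - 12 D^{2}$
$190500 + V{\left(q{\left(11,24 \right)} \right)} = 190500 - 12 \left(11 \left(1 + 24 \left(5 + 11\right)\right)\right)^{2} = 190500 - 12 \left(11 \left(1 + 24 \cdot 16\right)\right)^{2} = 190500 - 12 \left(11 \left(1 + 384\right)\right)^{2} = 190500 - 12 \left(11 \cdot 385\right)^{2} = 190500 - 12 \cdot 4235^{2} = 190500 - 215222700 = -215032200$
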